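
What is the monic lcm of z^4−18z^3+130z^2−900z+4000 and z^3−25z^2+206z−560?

By polynomial division,
  z^4−18z^3+130z^2−900z+4000 = (z+7)(z^3−25z^2+206z−560) + (99z^2−1782z+7920)
  z^3−25z^2+206z−560 = ((1/99)z−7/99)(99z^2−1782z+7920) + (0)
Last nonzero remainder: 99z^2−1782z+7920. Dividing through by 99 gives the monic gcd z^2−18z+80.
Then lcm(f, g) = f·g / gcd(f, g); expanding and making the result monic gives the answer.

z^5−25z^4+256z^3−1810z^2+10300z−28000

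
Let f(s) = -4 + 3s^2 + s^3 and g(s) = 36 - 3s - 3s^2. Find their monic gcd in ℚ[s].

1

Apply the Euclidean algorithm:
  s^3 + 3s^2 - 4 = (-(1/3)s - 2/3)(-3s^2 - 3s + 36) + (10s + 20)
  -3s^2 - 3s + 36 = (-(3/10)s + 3/10)(10s + 20) + (30)
  10s + 20 = ((1/3)s + 2/3)(30) + (0)
The last nonzero remainder is the constant 30, so the polynomials are coprime and gcd = 1.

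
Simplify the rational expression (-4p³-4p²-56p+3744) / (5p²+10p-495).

(-4p²-40p-416)/(5p+55)

By polynomial division,
  -4p³-4p²-56p+3744 = (-(4/5)p+4/5)(5p²+10p-495) + (-460p+4140)
  5p²+10p-495 = (-(1/92)p-11/92)(-460p+4140) + (0)
Last nonzero remainder: -460p+4140. Dividing through by -460 gives the monic gcd p-9.
Cancel p-9 from numerator and denominator to get the reduced form.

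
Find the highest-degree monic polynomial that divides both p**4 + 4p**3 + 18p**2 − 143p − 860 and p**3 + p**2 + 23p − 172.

Repeated division with remainder:
  p**4 + 4p**3 + 18p**2 − 143p − 860 = (p + 3)(p**3 + p**2 + 23p − 172) + (−8p**2 − 40p − 344)
  p**3 + p**2 + 23p − 172 = (−(1/8)p + 1/2)(−8p**2 − 40p − 344) + (0)
Last nonzero remainder: −8p**2 − 40p − 344. Dividing through by −8 gives the monic gcd p**2 + 5p + 43.

p**2 + 5p + 43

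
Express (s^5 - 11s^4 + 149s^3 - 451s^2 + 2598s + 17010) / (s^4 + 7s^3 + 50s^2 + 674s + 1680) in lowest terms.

(s^2 - 10s + 81)/(s + 8)

By polynomial division,
  s^5 - 11s^4 + 149s^3 - 451s^2 + 2598s + 17010 = (s - 18)(s^4 + 7s^3 + 50s^2 + 674s + 1680) + (225s^3 - 225s^2 + 13050s + 47250)
  s^4 + 7s^3 + 50s^2 + 674s + 1680 = ((1/225)s + 8/225)(225s^3 - 225s^2 + 13050s + 47250) + (0)
Last nonzero remainder: 225s^3 - 225s^2 + 13050s + 47250. Dividing through by 225 gives the monic gcd s^3 - s^2 + 58s + 210.
Cancel s^3 - s^2 + 58s + 210 from numerator and denominator to get the reduced form.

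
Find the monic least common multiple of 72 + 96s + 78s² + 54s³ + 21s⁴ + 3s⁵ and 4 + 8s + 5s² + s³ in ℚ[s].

24 + 56s + 58s² + 44s³ + 25s⁴ + 8s⁵ + s⁶

By polynomial division,
  3s⁵ + 21s⁴ + 54s³ + 78s² + 96s + 72 = (3s² + 6s)(s³ + 5s² + 8s + 4) + (18s² + 72s + 72)
  s³ + 5s² + 8s + 4 = ((1/18)s + 1/18)(18s² + 72s + 72) + (0)
Last nonzero remainder: 18s² + 72s + 72. Dividing through by 18 gives the monic gcd s² + 4s + 4.
Then lcm(f, g) = f·g / gcd(f, g); expanding and making the result monic gives the answer.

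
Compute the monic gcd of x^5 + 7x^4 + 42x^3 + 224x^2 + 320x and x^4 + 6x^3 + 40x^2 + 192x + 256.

Euclidean algorithm in ℚ[x]:
  x^5 + 7x^4 + 42x^3 + 224x^2 + 320x = (x + 1)(x^4 + 6x^3 + 40x^2 + 192x + 256) + (-4x^3 - 8x^2 - 128x - 256)
  x^4 + 6x^3 + 40x^2 + 192x + 256 = (-(1/4)x - 1)(-4x^3 - 8x^2 - 128x - 256) + (0)
Last nonzero remainder: -4x^3 - 8x^2 - 128x - 256. Dividing through by -4 gives the monic gcd x^3 + 2x^2 + 32x + 64.

x^3 + 2x^2 + 32x + 64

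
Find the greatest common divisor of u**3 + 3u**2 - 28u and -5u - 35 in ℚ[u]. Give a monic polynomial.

u + 7

Apply the Euclidean algorithm:
  u**3 + 3u**2 - 28u = (-(1/5)u**2 + (4/5)u)(-5u - 35) + (0)
Last nonzero remainder: -5u - 35. Dividing through by -5 gives the monic gcd u + 7.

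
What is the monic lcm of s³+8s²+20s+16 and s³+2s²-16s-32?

Euclidean algorithm in ℚ[s]:
  s³+8s²+20s+16 = (s³+2s²-16s-32) + (6s²+36s+48)
  s³+2s²-16s-32 = ((1/6)s-2/3)(6s²+36s+48) + (0)
Last nonzero remainder: 6s²+36s+48. Dividing through by 6 gives the monic gcd s²+6s+8.
Then lcm(f, g) = f·g / gcd(f, g); expanding and making the result monic gives the answer.

s⁴+4s³-12s²-64s-64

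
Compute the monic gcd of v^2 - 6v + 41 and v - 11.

1

Apply the Euclidean algorithm:
  v^2 - 6v + 41 = (v + 5)(v - 11) + (96)
  v - 11 = ((1/96)v - 11/96)(96) + (0)
The last nonzero remainder is the constant 96, so the polynomials are coprime and gcd = 1.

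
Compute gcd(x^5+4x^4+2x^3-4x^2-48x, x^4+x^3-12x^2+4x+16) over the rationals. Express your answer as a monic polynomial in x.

By polynomial division,
  x^5+4x^4+2x^3-4x^2-48x = (x+3)(x^4+x^3-12x^2+4x+16) + (11x^3+28x^2-76x-48)
  x^4+x^3-12x^2+4x+16 = ((1/11)x-17/121)(11x^3+28x^2-76x-48) + (-(140/121)x^2-(280/121)x+1120/121)
  11x^3+28x^2-76x-48 = (-(1331/140)x-363/70)(-(140/121)x^2-(280/121)x+1120/121) + (0)
Last nonzero remainder: -(140/121)x^2-(280/121)x+1120/121. Dividing through by -140/121 gives the monic gcd x^2+2x-8.

x^2+2x-8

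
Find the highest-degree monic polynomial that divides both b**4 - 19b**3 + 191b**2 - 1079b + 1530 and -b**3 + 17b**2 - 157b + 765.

Apply the Euclidean algorithm:
  b**4 - 19b**3 + 191b**2 - 1079b + 1530 = (-b + 2)(-b**3 + 17b**2 - 157b + 765) + (0)
Last nonzero remainder: -b**3 + 17b**2 - 157b + 765. Dividing through by -1 gives the monic gcd b**3 - 17b**2 + 157b - 765.

b**3 - 17b**2 + 157b - 765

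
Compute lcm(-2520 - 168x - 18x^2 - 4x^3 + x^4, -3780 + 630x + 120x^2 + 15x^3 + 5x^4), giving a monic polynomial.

7560 - 2016x - 114x^2 - 6x^3 - 7x^4 + x^5

By polynomial division,
  x^4 - 4x^3 - 18x^2 - 168x - 2520 = (1/5)(5x^4 + 15x^3 + 120x^2 + 630x - 3780) + (-7x^3 - 42x^2 - 294x - 1764)
  5x^4 + 15x^3 + 120x^2 + 630x - 3780 = (-(5/7)x + 15/7)(-7x^3 - 42x^2 - 294x - 1764) + (0)
Last nonzero remainder: -7x^3 - 42x^2 - 294x - 1764. Dividing through by -7 gives the monic gcd x^3 + 6x^2 + 42x + 252.
Then lcm(f, g) = f·g / gcd(f, g); expanding and making the result monic gives the answer.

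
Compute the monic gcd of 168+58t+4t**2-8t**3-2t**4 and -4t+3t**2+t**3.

Apply the Euclidean algorithm:
  -2t**4-8t**3+4t**2+58t+168 = (-2t-2)(t**3+3t**2-4t) + (2t**2+50t+168)
  t**3+3t**2-4t = ((1/2)t-11)(2t**2+50t+168) + (462t+1848)
  2t**2+50t+168 = ((1/231)t+1/11)(462t+1848) + (0)
Last nonzero remainder: 462t+1848. Dividing through by 462 gives the monic gcd t+4.

4+t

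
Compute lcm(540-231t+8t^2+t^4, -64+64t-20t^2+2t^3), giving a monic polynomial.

Apply the Euclidean algorithm:
  t^4+8t^2-231t+540 = ((1/2)t+5)(2t^3-20t^2+64t-64) + (76t^2-519t+860)
  2t^3-20t^2+64t-64 = ((1/38)t-241/2888)(76t^2-519t+860) + (-(5607/2888)t+5607/722)
  76t^2-519t+860 = (-(219488/5607)t+620920/5607)(-(5607/2888)t+5607/722) + (0)
Last nonzero remainder: -(5607/2888)t+5607/722. Dividing through by -5607/2888 gives the monic gcd t-4.
Then lcm(f, g) = f·g / gcd(f, g); expanding and making the result monic gives the answer.

4320-5088t+1990t^2-279t^3+16t^4-6t^5+t^6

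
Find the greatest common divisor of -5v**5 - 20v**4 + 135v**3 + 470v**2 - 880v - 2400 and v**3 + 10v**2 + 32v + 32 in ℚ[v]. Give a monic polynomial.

By polynomial division,
  -5v**5 - 20v**4 + 135v**3 + 470v**2 - 880v - 2400 = (-5v**2 + 30v - 5)(v**3 + 10v**2 + 32v + 32) + (-280v**2 - 1680v - 2240)
  v**3 + 10v**2 + 32v + 32 = (-(1/280)v - 1/70)(-280v**2 - 1680v - 2240) + (0)
Last nonzero remainder: -280v**2 - 1680v - 2240. Dividing through by -280 gives the monic gcd v**2 + 6v + 8.

v**2 + 6v + 8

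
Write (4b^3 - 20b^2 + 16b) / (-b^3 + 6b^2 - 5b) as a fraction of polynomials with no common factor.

(-4b + 16)/(b - 5)

Euclidean algorithm in ℚ[b]:
  4b^3 - 20b^2 + 16b = (-4)(-b^3 + 6b^2 - 5b) + (4b^2 - 4b)
  -b^3 + 6b^2 - 5b = (-(1/4)b + 5/4)(4b^2 - 4b) + (0)
Last nonzero remainder: 4b^2 - 4b. Dividing through by 4 gives the monic gcd b^2 - b.
Cancel b^2 - b from numerator and denominator to get the reduced form.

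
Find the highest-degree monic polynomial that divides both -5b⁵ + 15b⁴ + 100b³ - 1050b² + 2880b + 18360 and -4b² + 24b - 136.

b² - 6b + 34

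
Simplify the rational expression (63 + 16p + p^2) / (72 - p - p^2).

Euclidean algorithm in ℚ[p]:
  p^2 + 16p + 63 = (-1)(-p^2 - p + 72) + (15p + 135)
  -p^2 - p + 72 = (-(1/15)p + 8/15)(15p + 135) + (0)
Last nonzero remainder: 15p + 135. Dividing through by 15 gives the monic gcd p + 9.
Cancel p + 9 from numerator and denominator to get the reduced form.

(-7 - p)/(-8 + p)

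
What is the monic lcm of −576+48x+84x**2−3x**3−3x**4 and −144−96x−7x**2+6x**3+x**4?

1728+1008x−156x**2−175x**3−13x**4+7x**5+x**6

Euclidean algorithm in ℚ[x]:
  −3x**4−3x**3+84x**2+48x−576 = (−3)(x**4+6x**3−7x**2−96x−144) + (15x**3+63x**2−240x−1008)
  x**4+6x**3−7x**2−96x−144 = ((1/15)x+3/25)(15x**3+63x**2−240x−1008) + ((36/25)x**2−576/25)
  15x**3+63x**2−240x−1008 = ((125/12)x+175/4)((36/25)x**2−576/25) + (0)
Last nonzero remainder: (36/25)x**2−576/25. Dividing through by 36/25 gives the monic gcd x**2−16.
Then lcm(f, g) = f·g / gcd(f, g); expanding and making the result monic gives the answer.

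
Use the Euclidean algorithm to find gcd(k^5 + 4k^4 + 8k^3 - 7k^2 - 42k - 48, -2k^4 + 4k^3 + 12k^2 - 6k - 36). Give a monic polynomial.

By polynomial division,
  k^5 + 4k^4 + 8k^3 - 7k^2 - 42k - 48 = (-(1/2)k - 3)(-2k^4 + 4k^3 + 12k^2 - 6k - 36) + (26k^3 + 26k^2 - 78k - 156)
  -2k^4 + 4k^3 + 12k^2 - 6k - 36 = (-(1/13)k + 3/13)(26k^3 + 26k^2 - 78k - 156) + (0)
Last nonzero remainder: 26k^3 + 26k^2 - 78k - 156. Dividing through by 26 gives the monic gcd k^3 + k^2 - 3k - 6.

k^3 + k^2 - 3k - 6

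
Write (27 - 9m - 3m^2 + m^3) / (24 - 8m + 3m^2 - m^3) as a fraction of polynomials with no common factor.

(9 - m^2)/(8 + m^2)

By polynomial division,
  m^3 - 3m^2 - 9m + 27 = (-1)(-m^3 + 3m^2 - 8m + 24) + (-17m + 51)
  -m^3 + 3m^2 - 8m + 24 = ((1/17)m^2 + 8/17)(-17m + 51) + (0)
Last nonzero remainder: -17m + 51. Dividing through by -17 gives the monic gcd m - 3.
Cancel m - 3 from numerator and denominator to get the reduced form.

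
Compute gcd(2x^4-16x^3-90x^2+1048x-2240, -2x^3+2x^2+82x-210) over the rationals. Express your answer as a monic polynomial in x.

By polynomial division,
  2x^4-16x^3-90x^2+1048x-2240 = (-x+7)(-2x^3+2x^2+82x-210) + (-22x^2+264x-770)
  -2x^3+2x^2+82x-210 = ((1/11)x+1)(-22x^2+264x-770) + (-112x+560)
  -22x^2+264x-770 = ((11/56)x-11/8)(-112x+560) + (0)
Last nonzero remainder: -112x+560. Dividing through by -112 gives the monic gcd x-5.

x-5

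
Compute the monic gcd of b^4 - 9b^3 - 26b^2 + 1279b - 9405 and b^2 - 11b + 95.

b^2 - 11b + 95

By polynomial division,
  b^4 - 9b^3 - 26b^2 + 1279b - 9405 = (b^2 + 2b - 99)(b^2 - 11b + 95) + (0)
The last nonzero remainder b^2 - 11b + 95 is already monic.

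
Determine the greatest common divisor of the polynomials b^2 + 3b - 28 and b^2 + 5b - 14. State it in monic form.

b + 7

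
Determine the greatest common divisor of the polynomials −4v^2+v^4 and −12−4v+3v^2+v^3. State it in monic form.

Apply the Euclidean algorithm:
  v^4−4v^2 = (v−3)(v^3+3v^2−4v−12) + (9v^2−36)
  v^3+3v^2−4v−12 = ((1/9)v+1/3)(9v^2−36) + (0)
Last nonzero remainder: 9v^2−36. Dividing through by 9 gives the monic gcd v^2−4.

−4+v^2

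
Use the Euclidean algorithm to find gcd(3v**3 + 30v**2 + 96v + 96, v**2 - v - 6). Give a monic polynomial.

By polynomial division,
  3v**3 + 30v**2 + 96v + 96 = (3v + 33)(v**2 - v - 6) + (147v + 294)
  v**2 - v - 6 = ((1/147)v - 1/49)(147v + 294) + (0)
Last nonzero remainder: 147v + 294. Dividing through by 147 gives the monic gcd v + 2.

v + 2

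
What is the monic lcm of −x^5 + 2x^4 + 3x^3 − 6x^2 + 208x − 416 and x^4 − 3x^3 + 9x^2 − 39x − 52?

Repeated division with remainder:
  −x^5 + 2x^4 + 3x^3 − 6x^2 + 208x − 416 = (−x − 1)(x^4 − 3x^3 + 9x^2 − 39x − 52) + (9x^3 − 36x^2 + 117x − 468)
  x^4 − 3x^3 + 9x^2 − 39x − 52 = ((1/9)x + 1/9)(9x^3 − 36x^2 + 117x − 468) + (0)
Last nonzero remainder: 9x^3 − 36x^2 + 117x − 468. Dividing through by 9 gives the monic gcd x^3 − 4x^2 + 13x − 52.
Then lcm(f, g) = f·g / gcd(f, g); expanding and making the result monic gives the answer.

x^6 − x^5 − 5x^4 + 3x^3 − 202x^2 + 208x + 416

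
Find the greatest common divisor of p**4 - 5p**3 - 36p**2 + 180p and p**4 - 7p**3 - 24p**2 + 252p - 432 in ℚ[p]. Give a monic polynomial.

p**2 - 36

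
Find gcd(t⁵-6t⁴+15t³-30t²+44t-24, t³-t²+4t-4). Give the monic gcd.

t³-t²+4t-4

By polynomial division,
  t⁵-6t⁴+15t³-30t²+44t-24 = (t²-5t+6)(t³-t²+4t-4) + (0)
The last nonzero remainder t³-t²+4t-4 is already monic.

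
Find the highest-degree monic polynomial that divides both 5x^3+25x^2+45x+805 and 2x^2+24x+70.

Repeated division with remainder:
  5x^3+25x^2+45x+805 = ((5/2)x−35/2)(2x^2+24x+70) + (290x+2030)
  2x^2+24x+70 = ((1/145)x+1/29)(290x+2030) + (0)
Last nonzero remainder: 290x+2030. Dividing through by 290 gives the monic gcd x+7.

x+7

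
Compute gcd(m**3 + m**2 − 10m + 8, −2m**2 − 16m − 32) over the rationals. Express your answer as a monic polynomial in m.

Apply the Euclidean algorithm:
  m**3 + m**2 − 10m + 8 = (−(1/2)m + 7/2)(−2m**2 − 16m − 32) + (30m + 120)
  −2m**2 − 16m − 32 = (−(1/15)m − 4/15)(30m + 120) + (0)
Last nonzero remainder: 30m + 120. Dividing through by 30 gives the monic gcd m + 4.

m + 4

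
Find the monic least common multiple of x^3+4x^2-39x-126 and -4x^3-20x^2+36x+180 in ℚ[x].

x^5+6x^4-46x^3-264x^2+333x+1890

By polynomial division,
  x^3+4x^2-39x-126 = (-1/4)(-4x^3-20x^2+36x+180) + (-x^2-30x-81)
  -4x^3-20x^2+36x+180 = (4x-100)(-x^2-30x-81) + (-2640x-7920)
  -x^2-30x-81 = ((1/2640)x+9/880)(-2640x-7920) + (0)
Last nonzero remainder: -2640x-7920. Dividing through by -2640 gives the monic gcd x+3.
Then lcm(f, g) = f·g / gcd(f, g); expanding and making the result monic gives the answer.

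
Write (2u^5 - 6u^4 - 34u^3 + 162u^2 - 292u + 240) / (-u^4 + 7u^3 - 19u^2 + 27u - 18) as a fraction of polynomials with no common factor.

(-2u^2 - 2u + 40)/(u - 3)

Apply the Euclidean algorithm:
  2u^5 - 6u^4 - 34u^3 + 162u^2 - 292u + 240 = (-2u - 8)(-u^4 + 7u^3 - 19u^2 + 27u - 18) + (-16u^3 + 64u^2 - 112u + 96)
  -u^4 + 7u^3 - 19u^2 + 27u - 18 = ((1/16)u - 3/16)(-16u^3 + 64u^2 - 112u + 96) + (0)
Last nonzero remainder: -16u^3 + 64u^2 - 112u + 96. Dividing through by -16 gives the monic gcd u^3 - 4u^2 + 7u - 6.
Cancel u^3 - 4u^2 + 7u - 6 from numerator and denominator to get the reduced form.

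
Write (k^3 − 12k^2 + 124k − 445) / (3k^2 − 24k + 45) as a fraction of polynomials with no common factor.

Apply the Euclidean algorithm:
  k^3 − 12k^2 + 124k − 445 = ((1/3)k − 4/3)(3k^2 − 24k + 45) + (77k − 385)
  3k^2 − 24k + 45 = ((3/77)k − 9/77)(77k − 385) + (0)
Last nonzero remainder: 77k − 385. Dividing through by 77 gives the monic gcd k − 5.
Cancel k − 5 from numerator and denominator to get the reduced form.

(k^2 − 7k + 89)/(3k − 9)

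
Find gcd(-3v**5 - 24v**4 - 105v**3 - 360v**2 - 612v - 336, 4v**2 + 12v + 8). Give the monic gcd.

v**2 + 3v + 2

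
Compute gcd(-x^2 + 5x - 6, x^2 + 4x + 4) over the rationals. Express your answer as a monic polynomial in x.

Euclidean algorithm in ℚ[x]:
  -x^2 + 5x - 6 = (-1)(x^2 + 4x + 4) + (9x - 2)
  x^2 + 4x + 4 = ((1/9)x + 38/81)(9x - 2) + (400/81)
  9x - 2 = ((729/400)x - 81/200)(400/81) + (0)
The last nonzero remainder is the constant 400/81, so the polynomials are coprime and gcd = 1.

1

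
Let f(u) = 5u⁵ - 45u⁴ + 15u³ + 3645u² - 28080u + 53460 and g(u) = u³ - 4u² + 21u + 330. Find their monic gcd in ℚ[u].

u² - 9u + 66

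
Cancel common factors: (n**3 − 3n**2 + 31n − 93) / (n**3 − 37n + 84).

(n**2 + 31)/(n**2 + 3n − 28)

Repeated division with remainder:
  n**3 − 3n**2 + 31n − 93 = (n**3 − 37n + 84) + (−3n**2 + 68n − 177)
  n**3 − 37n + 84 = (−(1/3)n − 68/9)(−3n**2 + 68n − 177) + ((3760/9)n − 3760/3)
  −3n**2 + 68n − 177 = (−(27/3760)n + 531/3760)((3760/9)n − 3760/3) + (0)
Last nonzero remainder: (3760/9)n − 3760/3. Dividing through by 3760/9 gives the monic gcd n − 3.
Cancel n − 3 from numerator and denominator to get the reduced form.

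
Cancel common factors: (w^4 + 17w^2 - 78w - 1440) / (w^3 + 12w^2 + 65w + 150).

Repeated division with remainder:
  w^4 + 17w^2 - 78w - 1440 = (w - 12)(w^3 + 12w^2 + 65w + 150) + (96w^2 + 552w + 360)
  w^3 + 12w^2 + 65w + 150 = ((1/96)w + 25/384)(96w^2 + 552w + 360) + ((405/16)w + 2025/16)
  96w^2 + 552w + 360 = ((512/135)w + 128/45)((405/16)w + 2025/16) + (0)
Last nonzero remainder: (405/16)w + 2025/16. Dividing through by 405/16 gives the monic gcd w + 5.
Cancel w + 5 from numerator and denominator to get the reduced form.

(w^3 - 5w^2 + 42w - 288)/(w^2 + 7w + 30)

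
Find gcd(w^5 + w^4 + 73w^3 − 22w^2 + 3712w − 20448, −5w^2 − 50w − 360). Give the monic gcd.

Repeated division with remainder:
  w^5 + w^4 + 73w^3 − 22w^2 + 3712w − 20448 = (−(1/5)w^3 + (9/5)w^2 − (91/5)w + 284/5)(−5w^2 − 50w − 360) + (0)
Last nonzero remainder: −5w^2 − 50w − 360. Dividing through by −5 gives the monic gcd w^2 + 10w + 72.

w^2 + 10w + 72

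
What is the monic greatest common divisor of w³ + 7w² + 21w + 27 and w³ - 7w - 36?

w² + 4w + 9

Repeated division with remainder:
  w³ + 7w² + 21w + 27 = (w³ - 7w - 36) + (7w² + 28w + 63)
  w³ - 7w - 36 = ((1/7)w - 4/7)(7w² + 28w + 63) + (0)
Last nonzero remainder: 7w² + 28w + 63. Dividing through by 7 gives the monic gcd w² + 4w + 9.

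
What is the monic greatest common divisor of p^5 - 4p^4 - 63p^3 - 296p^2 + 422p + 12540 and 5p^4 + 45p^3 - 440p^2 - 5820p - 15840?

By polynomial division,
  p^5 - 4p^4 - 63p^3 - 296p^2 + 422p + 12540 = ((1/5)p - 13/5)(5p^4 + 45p^3 - 440p^2 - 5820p - 15840) + (142p^3 - 276p^2 - 11542p - 28644)
  5p^4 + 45p^3 - 440p^2 - 5820p - 15840 = ((5/142)p + 3885/10082)(142p^3 - 276p^2 - 11542p - 28644) + ((366795/5041)p^2 - (1833975/5041)p - 24208470/5041)
  142p^3 - 276p^2 - 11542p - 28644 = ((715822/366795)p + 2187794/366795)((366795/5041)p^2 - (1833975/5041)p - 24208470/5041) + (0)
Last nonzero remainder: (366795/5041)p^2 - (1833975/5041)p - 24208470/5041. Dividing through by 366795/5041 gives the monic gcd p^2 - 5p - 66.

p^2 - 5p - 66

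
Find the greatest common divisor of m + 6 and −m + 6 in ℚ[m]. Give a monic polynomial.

1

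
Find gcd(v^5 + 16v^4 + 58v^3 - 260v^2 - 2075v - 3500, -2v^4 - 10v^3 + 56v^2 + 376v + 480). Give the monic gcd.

By polynomial division,
  v^5 + 16v^4 + 58v^3 - 260v^2 - 2075v - 3500 = (-(1/2)v - 11/2)(-2v^4 - 10v^3 + 56v^2 + 376v + 480) + (31v^3 + 236v^2 + 233v - 860)
  -2v^4 - 10v^3 + 56v^2 + 376v + 480 = (-(2/31)v + 162/961)(31v^3 + 236v^2 + 233v - 860) + ((30030/961)v^2 + (270270/961)v + 600600/961)
  31v^3 + 236v^2 + 233v - 860 = ((29791/30030)v - 41323/30030)((30030/961)v^2 + (270270/961)v + 600600/961) + (0)
Last nonzero remainder: (30030/961)v^2 + (270270/961)v + 600600/961. Dividing through by 30030/961 gives the monic gcd v^2 + 9v + 20.

v^2 + 9v + 20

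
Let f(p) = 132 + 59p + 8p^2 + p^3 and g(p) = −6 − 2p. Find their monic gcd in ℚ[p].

Repeated division with remainder:
  p^3 + 8p^2 + 59p + 132 = (−(1/2)p^2 − (5/2)p − 22)(−2p − 6) + (0)
Last nonzero remainder: −2p − 6. Dividing through by −2 gives the monic gcd p + 3.

3 + p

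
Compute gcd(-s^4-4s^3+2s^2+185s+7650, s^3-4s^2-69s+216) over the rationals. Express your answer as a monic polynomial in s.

Euclidean algorithm in ℚ[s]:
  -s^4-4s^3+2s^2+185s+7650 = (-s-8)(s^3-4s^2-69s+216) + (-99s^2-151s+9378)
  s^3-4s^2-69s+216 = (-(1/99)s+547/9801)(-99s^2-151s+9378) + ((334750/9801)s-334750/1089)
  -99s^2-151s+9378 = (-(970299/334750)s-5106321/167375)((334750/9801)s-334750/1089) + (0)
Last nonzero remainder: (334750/9801)s-334750/1089. Dividing through by 334750/9801 gives the monic gcd s-9.

s-9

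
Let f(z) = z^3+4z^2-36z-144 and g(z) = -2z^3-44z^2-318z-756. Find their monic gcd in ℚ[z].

z+6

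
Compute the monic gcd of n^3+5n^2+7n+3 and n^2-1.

n+1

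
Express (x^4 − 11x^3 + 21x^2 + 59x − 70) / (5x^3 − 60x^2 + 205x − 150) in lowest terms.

(x^2 − 5x − 14)/(5x − 30)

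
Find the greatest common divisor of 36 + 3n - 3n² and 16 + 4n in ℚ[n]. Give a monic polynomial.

1

Euclidean algorithm in ℚ[n]:
  -3n² + 3n + 36 = (-(3/4)n + 15/4)(4n + 16) + (-24)
  4n + 16 = (-(1/6)n - 2/3)(-24) + (0)
The last nonzero remainder is the constant -24, so the polynomials are coprime and gcd = 1.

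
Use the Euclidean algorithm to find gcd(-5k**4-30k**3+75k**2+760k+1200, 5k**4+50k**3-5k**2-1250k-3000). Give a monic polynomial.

k**2-k-20

By polynomial division,
  -5k**4-30k**3+75k**2+760k+1200 = (-1)(5k**4+50k**3-5k**2-1250k-3000) + (20k**3+70k**2-490k-1800)
  5k**4+50k**3-5k**2-1250k-3000 = ((1/4)k+13/8)(20k**3+70k**2-490k-1800) + ((15/4)k**2-(15/4)k-75)
  20k**3+70k**2-490k-1800 = ((16/3)k+24)((15/4)k**2-(15/4)k-75) + (0)
Last nonzero remainder: (15/4)k**2-(15/4)k-75. Dividing through by 15/4 gives the monic gcd k**2-k-20.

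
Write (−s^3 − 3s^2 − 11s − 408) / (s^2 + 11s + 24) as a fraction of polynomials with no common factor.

(−s^2 + 5s − 51)/(s + 3)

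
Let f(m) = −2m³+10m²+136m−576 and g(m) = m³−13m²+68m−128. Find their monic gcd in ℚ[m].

m−4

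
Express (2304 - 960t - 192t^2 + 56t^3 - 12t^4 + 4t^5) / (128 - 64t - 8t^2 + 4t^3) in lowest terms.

Repeated division with remainder:
  4t^5 - 12t^4 + 56t^3 - 192t^2 - 960t + 2304 = (t^2 - t + 28)(4t^3 - 8t^2 - 64t + 128) + (-160t^2 + 960t - 1280)
  4t^3 - 8t^2 - 64t + 128 = (-(1/40)t - 1/10)(-160t^2 + 960t - 1280) + (0)
Last nonzero remainder: -160t^2 + 960t - 1280. Dividing through by -160 gives the monic gcd t^2 - 6t + 8.
Cancel t^2 - 6t + 8 from numerator and denominator to get the reduced form.

(72 + 24t + 3t^2 + t^3)/(4 + t)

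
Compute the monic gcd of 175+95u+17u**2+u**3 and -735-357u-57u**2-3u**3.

35+12u+u**2

By polynomial division,
  u**3+17u**2+95u+175 = (-1/3)(-3u**3-57u**2-357u-735) + (-2u**2-24u-70)
  -3u**3-57u**2-357u-735 = ((3/2)u+21/2)(-2u**2-24u-70) + (0)
Last nonzero remainder: -2u**2-24u-70. Dividing through by -2 gives the monic gcd u**2+12u+35.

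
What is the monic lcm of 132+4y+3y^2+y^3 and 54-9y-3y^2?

Repeated division with remainder:
  y^3+3y^2+4y+132 = (-(1/3)y)(-3y^2-9y+54) + (22y+132)
  -3y^2-9y+54 = (-(3/22)y+9/22)(22y+132) + (0)
Last nonzero remainder: 22y+132. Dividing through by 22 gives the monic gcd y+6.
Then lcm(f, g) = f·g / gcd(f, g); expanding and making the result monic gives the answer.

-396+120y-5y^2+y^4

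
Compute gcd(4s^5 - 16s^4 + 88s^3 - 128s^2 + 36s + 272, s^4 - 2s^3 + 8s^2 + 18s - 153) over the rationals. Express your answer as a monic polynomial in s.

By polynomial division,
  4s^5 - 16s^4 + 88s^3 - 128s^2 + 36s + 272 = (4s - 8)(s^4 - 2s^3 + 8s^2 + 18s - 153) + (40s^3 - 136s^2 + 792s - 952)
  s^4 - 2s^3 + 8s^2 + 18s - 153 = ((1/40)s + 7/200)(40s^3 - 136s^2 + 792s - 952) + (-(176/25)s^2 + (352/25)s - 2992/25)
  40s^3 - 136s^2 + 792s - 952 = (-(125/22)s + 175/22)(-(176/25)s^2 + (352/25)s - 2992/25) + (0)
Last nonzero remainder: -(176/25)s^2 + (352/25)s - 2992/25. Dividing through by -176/25 gives the monic gcd s^2 - 2s + 17.

s^2 - 2s + 17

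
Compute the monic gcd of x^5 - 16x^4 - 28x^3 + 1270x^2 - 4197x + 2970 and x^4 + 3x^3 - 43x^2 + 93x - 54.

Repeated division with remainder:
  x^5 - 16x^4 - 28x^3 + 1270x^2 - 4197x + 2970 = (x - 19)(x^4 + 3x^3 - 43x^2 + 93x - 54) + (72x^3 + 360x^2 - 2376x + 1944)
  x^4 + 3x^3 - 43x^2 + 93x - 54 = ((1/72)x - 1/36)(72x^3 + 360x^2 - 2376x + 1944) + (0)
Last nonzero remainder: 72x^3 + 360x^2 - 2376x + 1944. Dividing through by 72 gives the monic gcd x^3 + 5x^2 - 33x + 27.

x^3 + 5x^2 - 33x + 27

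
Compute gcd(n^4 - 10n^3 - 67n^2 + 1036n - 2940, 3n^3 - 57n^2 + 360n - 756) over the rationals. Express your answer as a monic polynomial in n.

By polynomial division,
  n^4 - 10n^3 - 67n^2 + 1036n - 2940 = ((1/3)n + 3)(3n^3 - 57n^2 + 360n - 756) + (-16n^2 + 208n - 672)
  3n^3 - 57n^2 + 360n - 756 = (-(3/16)n + 9/8)(-16n^2 + 208n - 672) + (0)
Last nonzero remainder: -16n^2 + 208n - 672. Dividing through by -16 gives the monic gcd n^2 - 13n + 42.

n^2 - 13n + 42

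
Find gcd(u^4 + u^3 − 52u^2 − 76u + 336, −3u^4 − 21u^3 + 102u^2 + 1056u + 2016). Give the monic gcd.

Euclidean algorithm in ℚ[u]:
  u^4 + u^3 − 52u^2 − 76u + 336 = (−1/3)(−3u^4 − 21u^3 + 102u^2 + 1056u + 2016) + (−6u^3 − 18u^2 + 276u + 1008)
  −3u^4 − 21u^3 + 102u^2 + 1056u + 2016 = ((1/2)u + 2)(−6u^3 − 18u^2 + 276u + 1008) + (0)
Last nonzero remainder: −6u^3 − 18u^2 + 276u + 1008. Dividing through by −6 gives the monic gcd u^3 + 3u^2 − 46u − 168.

u^3 + 3u^2 − 46u − 168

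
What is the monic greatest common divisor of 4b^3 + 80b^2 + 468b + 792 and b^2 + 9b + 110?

1

Apply the Euclidean algorithm:
  4b^3 + 80b^2 + 468b + 792 = (4b + 44)(b^2 + 9b + 110) + (-368b - 4048)
  b^2 + 9b + 110 = (-(1/368)b + 1/184)(-368b - 4048) + (132)
  -368b - 4048 = (-(92/33)b - 92/3)(132) + (0)
The last nonzero remainder is the constant 132, so the polynomials are coprime and gcd = 1.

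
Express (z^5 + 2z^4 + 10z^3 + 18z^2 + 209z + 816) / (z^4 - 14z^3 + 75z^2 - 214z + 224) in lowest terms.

(z^3 + 7z^2 + 29z + 51)/(z^2 - 9z + 14)

By polynomial division,
  z^5 + 2z^4 + 10z^3 + 18z^2 + 209z + 816 = (z + 16)(z^4 - 14z^3 + 75z^2 - 214z + 224) + (159z^3 - 968z^2 + 3409z - 2768)
  z^4 - 14z^3 + 75z^2 - 214z + 224 = ((1/159)z - 1258/25281)(159z^3 - 968z^2 + 3409z - 2768) + ((136300/25281)z^2 - (681500/25281)z + 2180800/25281)
  159z^3 - 968z^2 + 3409z - 2768 = ((4019679/136300)z - 4373613/136300)((136300/25281)z^2 - (681500/25281)z + 2180800/25281) + (0)
Last nonzero remainder: (136300/25281)z^2 - (681500/25281)z + 2180800/25281. Dividing through by 136300/25281 gives the monic gcd z^2 - 5z + 16.
Cancel z^2 - 5z + 16 from numerator and denominator to get the reduced form.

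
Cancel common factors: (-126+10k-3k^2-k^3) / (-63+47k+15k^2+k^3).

(-18+4k-k^2)/(-9+8k+k^2)

Euclidean algorithm in ℚ[k]:
  -k^3-3k^2+10k-126 = (-1)(k^3+15k^2+47k-63) + (12k^2+57k-189)
  k^3+15k^2+47k-63 = ((1/12)k+41/48)(12k^2+57k-189) + ((225/16)k+1575/16)
  12k^2+57k-189 = ((64/75)k-48/25)((225/16)k+1575/16) + (0)
Last nonzero remainder: (225/16)k+1575/16. Dividing through by 225/16 gives the monic gcd k+7.
Cancel k+7 from numerator and denominator to get the reduced form.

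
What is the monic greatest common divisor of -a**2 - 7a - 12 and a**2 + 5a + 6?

a + 3

Apply the Euclidean algorithm:
  -a**2 - 7a - 12 = (-1)(a**2 + 5a + 6) + (-2a - 6)
  a**2 + 5a + 6 = (-(1/2)a - 1)(-2a - 6) + (0)
Last nonzero remainder: -2a - 6. Dividing through by -2 gives the monic gcd a + 3.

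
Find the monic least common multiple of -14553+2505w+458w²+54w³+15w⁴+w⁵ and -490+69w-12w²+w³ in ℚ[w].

145530-39603w-2075w²-82w³-96w⁴+5w⁵+w⁶

Apply the Euclidean algorithm:
  w⁵+15w⁴+54w³+458w²+2505w-14553 = (w²+27w+309)(w³-12w²+69w-490) + (2793w²-5586w+136857)
  w³-12w²+69w-490 = ((1/2793)w-10/2793)(2793w²-5586w+136857) + (0)
Last nonzero remainder: 2793w²-5586w+136857. Dividing through by 2793 gives the monic gcd w²-2w+49.
Then lcm(f, g) = f·g / gcd(f, g); expanding and making the result monic gives the answer.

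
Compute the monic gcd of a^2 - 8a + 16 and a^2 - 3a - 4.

a - 4

Repeated division with remainder:
  a^2 - 8a + 16 = (a^2 - 3a - 4) + (-5a + 20)
  a^2 - 3a - 4 = (-(1/5)a - 1/5)(-5a + 20) + (0)
Last nonzero remainder: -5a + 20. Dividing through by -5 gives the monic gcd a - 4.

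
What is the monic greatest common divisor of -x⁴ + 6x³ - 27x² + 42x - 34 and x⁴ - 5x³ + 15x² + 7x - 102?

x² - 4x + 17

Apply the Euclidean algorithm:
  -x⁴ + 6x³ - 27x² + 42x - 34 = (-1)(x⁴ - 5x³ + 15x² + 7x - 102) + (x³ - 12x² + 49x - 136)
  x⁴ - 5x³ + 15x² + 7x - 102 = (x + 7)(x³ - 12x² + 49x - 136) + (50x² - 200x + 850)
  x³ - 12x² + 49x - 136 = ((1/50)x - 4/25)(50x² - 200x + 850) + (0)
Last nonzero remainder: 50x² - 200x + 850. Dividing through by 50 gives the monic gcd x² - 4x + 17.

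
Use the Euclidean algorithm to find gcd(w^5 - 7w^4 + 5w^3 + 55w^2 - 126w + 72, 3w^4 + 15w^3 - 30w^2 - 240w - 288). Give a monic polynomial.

w^2 - w - 12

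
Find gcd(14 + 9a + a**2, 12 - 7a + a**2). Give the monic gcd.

1

Repeated division with remainder:
  a**2 + 9a + 14 = (a**2 - 7a + 12) + (16a + 2)
  a**2 - 7a + 12 = ((1/16)a - 57/128)(16a + 2) + (825/64)
  16a + 2 = ((1024/825)a + 128/825)(825/64) + (0)
The last nonzero remainder is the constant 825/64, so the polynomials are coprime and gcd = 1.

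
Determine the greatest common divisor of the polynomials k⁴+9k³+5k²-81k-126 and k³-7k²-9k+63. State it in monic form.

k²-9

By polynomial division,
  k⁴+9k³+5k²-81k-126 = (k+16)(k³-7k²-9k+63) + (126k²-1134)
  k³-7k²-9k+63 = ((1/126)k-1/18)(126k²-1134) + (0)
Last nonzero remainder: 126k²-1134. Dividing through by 126 gives the monic gcd k²-9.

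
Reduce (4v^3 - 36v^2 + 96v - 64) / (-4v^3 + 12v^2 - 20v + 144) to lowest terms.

By polynomial division,
  4v^3 - 36v^2 + 96v - 64 = (-1)(-4v^3 + 12v^2 - 20v + 144) + (-24v^2 + 76v + 80)
  -4v^3 + 12v^2 - 20v + 144 = ((1/6)v + 1/36)(-24v^2 + 76v + 80) + (-(319/9)v + 1276/9)
  -24v^2 + 76v + 80 = ((216/319)v + 180/319)(-(319/9)v + 1276/9) + (0)
Last nonzero remainder: -(319/9)v + 1276/9. Dividing through by -319/9 gives the monic gcd v - 4.
Cancel v - 4 from numerator and denominator to get the reduced form.

(-v^2 + 5v - 4)/(v^2 + v + 9)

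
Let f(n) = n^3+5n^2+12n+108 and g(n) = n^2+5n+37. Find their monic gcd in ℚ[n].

1

Apply the Euclidean algorithm:
  n^3+5n^2+12n+108 = (n)(n^2+5n+37) + (-25n+108)
  n^2+5n+37 = (-(1/25)n-233/625)(-25n+108) + (48289/625)
  -25n+108 = (-(15625/48289)n+67500/48289)(48289/625) + (0)
The last nonzero remainder is the constant 48289/625, so the polynomials are coprime and gcd = 1.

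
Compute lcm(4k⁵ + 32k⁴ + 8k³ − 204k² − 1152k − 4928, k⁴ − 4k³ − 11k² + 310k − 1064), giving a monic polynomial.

Apply the Euclidean algorithm:
  4k⁵ + 32k⁴ + 8k³ − 204k² − 1152k − 4928 = (4k + 48)(k⁴ − 4k³ − 11k² + 310k − 1064) + (244k³ − 916k² − 11776k + 46144)
  k⁴ − 4k³ − 11k² + 310k − 1064 = ((1/244)k − 15/14884)(244k³ − 916k² − 11776k + 46144) + ((135218/3721)k² + (405654/3721)k − 3786104/3721)
  244k³ − 916k² − 11776k + 46144 = ((453962/67609)k − 3066104/67609)((135218/3721)k² + (405654/3721)k − 3786104/3721) + (0)
Last nonzero remainder: (135218/3721)k² + (405654/3721)k − 3786104/3721. Dividing through by 135218/3721 gives the monic gcd k² + 3k − 28.
Then lcm(f, g) = f·g / gcd(f, g); expanding and making the result monic gives the answer.

k⁷ + k⁶ − 16k⁵ + 239k⁴ + 145k³ − 1154k² − 2320k − 46816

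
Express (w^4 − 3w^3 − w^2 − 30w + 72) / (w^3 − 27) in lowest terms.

Euclidean algorithm in ℚ[w]:
  w^4 − 3w^3 − w^2 − 30w + 72 = (w − 3)(w^3 − 27) + (−w^2 − 3w − 9)
  w^3 − 27 = (−w + 3)(−w^2 − 3w − 9) + (0)
Last nonzero remainder: −w^2 − 3w − 9. Dividing through by −1 gives the monic gcd w^2 + 3w + 9.
Cancel w^2 + 3w + 9 from numerator and denominator to get the reduced form.

(w^2 − 6w + 8)/(w − 3)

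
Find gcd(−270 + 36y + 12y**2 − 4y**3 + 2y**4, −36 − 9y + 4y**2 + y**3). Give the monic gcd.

−9 + y**2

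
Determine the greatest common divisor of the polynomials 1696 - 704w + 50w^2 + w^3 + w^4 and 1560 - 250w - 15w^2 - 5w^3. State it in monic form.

Euclidean algorithm in ℚ[w]:
  w^4 + w^3 + 50w^2 - 704w + 1696 = (-(1/5)w + 2/5)(-5w^3 - 15w^2 - 250w + 1560) + (6w^2 - 292w + 1072)
  -5w^3 - 15w^2 - 250w + 1560 = (-(5/6)w - 775/18)(6w^2 - 292w + 1072) + (-(107360/9)w + 429440/9)
  6w^2 - 292w + 1072 = (-(27/53680)w + 603/26840)(-(107360/9)w + 429440/9) + (0)
Last nonzero remainder: -(107360/9)w + 429440/9. Dividing through by -107360/9 gives the monic gcd w - 4.

-4 + w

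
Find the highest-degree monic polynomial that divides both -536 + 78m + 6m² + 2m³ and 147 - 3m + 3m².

1

Repeated division with remainder:
  2m³ + 6m² + 78m - 536 = ((2/3)m + 8/3)(3m² - 3m + 147) + (-12m - 928)
  3m² - 3m + 147 = (-(1/4)m + 235/12)(-12m - 928) + (54961/3)
  -12m - 928 = (-(36/54961)m - 2784/54961)(54961/3) + (0)
The last nonzero remainder is the constant 54961/3, so the polynomials are coprime and gcd = 1.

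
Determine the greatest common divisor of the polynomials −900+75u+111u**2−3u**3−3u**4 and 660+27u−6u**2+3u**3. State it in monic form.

5+u

Repeated division with remainder:
  −3u**4−3u**3+111u**2+75u−900 = (−u−3)(3u**3−6u**2+27u+660) + (120u**2+816u+1080)
  3u**3−6u**2+27u+660 = ((1/40)u−11/50)(120u**2+816u+1080) + ((4488/25)u+4488/5)
  120u**2+816u+1080 = ((125/187)u+225/187)((4488/25)u+4488/5) + (0)
Last nonzero remainder: (4488/25)u+4488/5. Dividing through by 4488/25 gives the monic gcd u+5.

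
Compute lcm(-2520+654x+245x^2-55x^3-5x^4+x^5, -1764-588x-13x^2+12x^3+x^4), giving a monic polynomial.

-105840-5292x+16272x^2+1529x^3-680x^4-78x^5+8x^6+x^7

By polynomial division,
  x^5-5x^4-55x^3+245x^2+654x-2520 = (x-17)(x^4+12x^3-13x^2-588x-1764) + (162x^3+612x^2-7578x-32508)
  x^4+12x^3-13x^2-588x-1764 = ((1/162)x+37/729)(162x^3+612x^2-7578x-32508) + ((220/81)x^2-(220/81)x-3080/27)
  162x^3+612x^2-7578x-32508 = ((6561/110)x+31347/110)((220/81)x^2-(220/81)x-3080/27) + (0)
Last nonzero remainder: (220/81)x^2-(220/81)x-3080/27. Dividing through by 220/81 gives the monic gcd x^2-x-42.
Then lcm(f, g) = f·g / gcd(f, g); expanding and making the result monic gives the answer.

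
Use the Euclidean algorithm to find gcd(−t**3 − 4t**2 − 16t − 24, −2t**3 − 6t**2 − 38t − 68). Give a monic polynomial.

Apply the Euclidean algorithm:
  −t**3 − 4t**2 − 16t − 24 = (1/2)(−2t**3 − 6t**2 − 38t − 68) + (−t**2 + 3t + 10)
  −2t**3 − 6t**2 − 38t − 68 = (2t + 12)(−t**2 + 3t + 10) + (−94t − 188)
  −t**2 + 3t + 10 = ((1/94)t − 5/94)(−94t − 188) + (0)
Last nonzero remainder: −94t − 188. Dividing through by −94 gives the monic gcd t + 2.

t + 2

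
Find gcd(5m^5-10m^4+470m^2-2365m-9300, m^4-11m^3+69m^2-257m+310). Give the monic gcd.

m^3-9m^2+51m-155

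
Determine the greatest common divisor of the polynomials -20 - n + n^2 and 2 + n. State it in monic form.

1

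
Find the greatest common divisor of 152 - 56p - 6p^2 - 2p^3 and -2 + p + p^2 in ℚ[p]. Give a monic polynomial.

1

Euclidean algorithm in ℚ[p]:
  -2p^3 - 6p^2 - 56p + 152 = (-2p - 4)(p^2 + p - 2) + (-56p + 144)
  p^2 + p - 2 = (-(1/56)p - 25/392)(-56p + 144) + (352/49)
  -56p + 144 = (-(343/44)p + 441/22)(352/49) + (0)
The last nonzero remainder is the constant 352/49, so the polynomials are coprime and gcd = 1.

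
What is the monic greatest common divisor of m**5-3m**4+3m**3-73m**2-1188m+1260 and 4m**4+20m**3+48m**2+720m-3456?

Apply the Euclidean algorithm:
  m**5-3m**4+3m**3-73m**2-1188m+1260 = ((1/4)m-2)(4m**4+20m**3+48m**2+720m-3456) + (31m**3-157m**2+1116m-5652)
  4m**4+20m**3+48m**2+720m-3456 = ((4/31)m+1248/961)(31m**3-157m**2+1116m-5652) + ((103680/961)m**2+3732480/961)
  31m**3-157m**2+1116m-5652 = ((29791/103680)m-150877/103680)((103680/961)m**2+3732480/961) + (0)
Last nonzero remainder: (103680/961)m**2+3732480/961. Dividing through by 103680/961 gives the monic gcd m**2+36.

m**2+36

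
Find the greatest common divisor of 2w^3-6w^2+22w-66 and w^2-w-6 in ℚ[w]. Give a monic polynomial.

w-3

Euclidean algorithm in ℚ[w]:
  2w^3-6w^2+22w-66 = (2w-4)(w^2-w-6) + (30w-90)
  w^2-w-6 = ((1/30)w+1/15)(30w-90) + (0)
Last nonzero remainder: 30w-90. Dividing through by 30 gives the monic gcd w-3.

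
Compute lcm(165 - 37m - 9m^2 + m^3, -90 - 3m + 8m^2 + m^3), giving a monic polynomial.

990 - 57m - 91m^2 - 3m^3 + m^4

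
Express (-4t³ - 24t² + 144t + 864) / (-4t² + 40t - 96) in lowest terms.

(t² + 12t + 36)/(t - 4)

Euclidean algorithm in ℚ[t]:
  -4t³ - 24t² + 144t + 864 = (t + 16)(-4t² + 40t - 96) + (-400t + 2400)
  -4t² + 40t - 96 = ((1/100)t - 1/25)(-400t + 2400) + (0)
Last nonzero remainder: -400t + 2400. Dividing through by -400 gives the monic gcd t - 6.
Cancel t - 6 from numerator and denominator to get the reduced form.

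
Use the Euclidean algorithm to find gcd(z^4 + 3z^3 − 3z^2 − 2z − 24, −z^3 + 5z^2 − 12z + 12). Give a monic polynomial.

Apply the Euclidean algorithm:
  z^4 + 3z^3 − 3z^2 − 2z − 24 = (−z − 8)(−z^3 + 5z^2 − 12z + 12) + (25z^2 − 86z + 72)
  −z^3 + 5z^2 − 12z + 12 = (−(1/25)z + 39/625)(25z^2 − 86z + 72) + (−(2346/625)z + 4692/625)
  25z^2 − 86z + 72 = (−(15625/2346)z + 3750/391)(−(2346/625)z + 4692/625) + (0)
Last nonzero remainder: −(2346/625)z + 4692/625. Dividing through by −2346/625 gives the monic gcd z − 2.

z − 2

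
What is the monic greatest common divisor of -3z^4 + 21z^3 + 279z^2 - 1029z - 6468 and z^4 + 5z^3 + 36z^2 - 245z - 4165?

z^2 - 49

Euclidean algorithm in ℚ[z]:
  -3z^4 + 21z^3 + 279z^2 - 1029z - 6468 = (-3)(z^4 + 5z^3 + 36z^2 - 245z - 4165) + (36z^3 + 387z^2 - 1764z - 18963)
  z^4 + 5z^3 + 36z^2 - 245z - 4165 = ((1/36)z - 23/144)(36z^3 + 387z^2 - 1764z - 18963) + ((2349/16)z^2 - 115101/16)
  36z^3 + 387z^2 - 1764z - 18963 = ((64/261)z + 688/261)((2349/16)z^2 - 115101/16) + (0)
Last nonzero remainder: (2349/16)z^2 - 115101/16. Dividing through by 2349/16 gives the monic gcd z^2 - 49.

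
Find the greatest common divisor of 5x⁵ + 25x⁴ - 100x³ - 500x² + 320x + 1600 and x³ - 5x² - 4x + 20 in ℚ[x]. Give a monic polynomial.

Euclidean algorithm in ℚ[x]:
  5x⁵ + 25x⁴ - 100x³ - 500x² + 320x + 1600 = (5x² + 50x + 170)(x³ - 5x² - 4x + 20) + (450x² - 1800)
  x³ - 5x² - 4x + 20 = ((1/450)x - 1/90)(450x² - 1800) + (0)
Last nonzero remainder: 450x² - 1800. Dividing through by 450 gives the monic gcd x² - 4.

x² - 4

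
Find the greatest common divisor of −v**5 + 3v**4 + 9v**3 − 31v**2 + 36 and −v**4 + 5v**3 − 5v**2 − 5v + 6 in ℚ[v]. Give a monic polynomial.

Repeated division with remainder:
  −v**5 + 3v**4 + 9v**3 − 31v**2 + 36 = (v + 2)(−v**4 + 5v**3 − 5v**2 − 5v + 6) + (4v**3 − 16v**2 + 4v + 24)
  −v**4 + 5v**3 − 5v**2 − 5v + 6 = (−(1/4)v + 1/4)(4v**3 − 16v**2 + 4v + 24) + (0)
Last nonzero remainder: 4v**3 − 16v**2 + 4v + 24. Dividing through by 4 gives the monic gcd v**3 − 4v**2 + v + 6.

v**3 − 4v**2 + v + 6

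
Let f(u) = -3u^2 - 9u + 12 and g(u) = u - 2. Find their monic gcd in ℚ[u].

By polynomial division,
  -3u^2 - 9u + 12 = (-3u - 15)(u - 2) + (-18)
  u - 2 = (-(1/18)u + 1/9)(-18) + (0)
The last nonzero remainder is the constant -18, so the polynomials are coprime and gcd = 1.

1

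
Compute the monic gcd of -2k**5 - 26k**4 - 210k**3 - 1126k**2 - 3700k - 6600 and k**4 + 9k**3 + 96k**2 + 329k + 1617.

Repeated division with remainder:
  -2k**5 - 26k**4 - 210k**3 - 1126k**2 - 3700k - 6600 = (-2k - 8)(k**4 + 9k**3 + 96k**2 + 329k + 1617) + (54k**3 + 300k**2 + 2166k + 6336)
  k**4 + 9k**3 + 96k**2 + 329k + 1617 = ((1/54)k + 31/486)(54k**3 + 300k**2 + 2166k + 6336) + ((2977/81)k**2 + (5954/81)k + 32747/27)
  54k**3 + 300k**2 + 2166k + 6336 = ((4374/2977)k + 15552/2977)((2977/81)k**2 + (5954/81)k + 32747/27) + (0)
Last nonzero remainder: (2977/81)k**2 + (5954/81)k + 32747/27. Dividing through by 2977/81 gives the monic gcd k**2 + 2k + 33.

k**2 + 2k + 33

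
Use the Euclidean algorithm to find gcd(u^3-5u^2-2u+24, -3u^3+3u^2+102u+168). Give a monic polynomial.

u+2

Euclidean algorithm in ℚ[u]:
  u^3-5u^2-2u+24 = (-1/3)(-3u^3+3u^2+102u+168) + (-4u^2+32u+80)
  -3u^3+3u^2+102u+168 = ((3/4)u+21/4)(-4u^2+32u+80) + (-126u-252)
  -4u^2+32u+80 = ((2/63)u-20/63)(-126u-252) + (0)
Last nonzero remainder: -126u-252. Dividing through by -126 gives the monic gcd u+2.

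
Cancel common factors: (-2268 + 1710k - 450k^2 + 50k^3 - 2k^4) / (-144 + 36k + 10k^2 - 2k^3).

(63 - 16k + k^2)/(4 + k)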